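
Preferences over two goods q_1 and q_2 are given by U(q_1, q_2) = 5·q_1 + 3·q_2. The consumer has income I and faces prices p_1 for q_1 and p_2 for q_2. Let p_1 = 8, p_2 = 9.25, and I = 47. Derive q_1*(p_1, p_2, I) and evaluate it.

q_1* = 5.875

Perfect substitutes: compare marginal utility per dollar. 5/p_1 vs 3/p_2 → 0.625 vs 0.3243.
q_1 gives more utility per dollar, so spend all income on q_1: q_1* = I/p_1, q_2* = 0.
Numerically: q_1* = 5.875, q_2* = 0.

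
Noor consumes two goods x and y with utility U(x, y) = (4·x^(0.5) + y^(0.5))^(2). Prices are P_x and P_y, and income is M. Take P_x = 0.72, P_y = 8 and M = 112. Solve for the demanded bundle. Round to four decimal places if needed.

x* = 154.6854, y* = 0.0783

MU_x ∝ 4·x^(-0.5), MU_y ∝ y^(-0.5), so MRS = 4·(y/x)^(0.5) = P_x/P_y.
Solve for the ratio: y/x = [(1/4)·P_x/P_y]^(2).
Substitute y = (y/x)·x into the budget: x* = M/(P_x + P_y·(y/x)).
Numerically y/x = 0.000506, so x* = 112/(0.72 + 8·0.000506) = 154.6854 and y* = 0.000506·154.6854 = 0.0783.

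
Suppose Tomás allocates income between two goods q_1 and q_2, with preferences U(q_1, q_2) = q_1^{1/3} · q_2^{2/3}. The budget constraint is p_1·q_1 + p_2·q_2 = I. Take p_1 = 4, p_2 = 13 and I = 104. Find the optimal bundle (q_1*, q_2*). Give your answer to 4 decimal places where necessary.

The MRS is (1/2)·q_2/q_1. Set MRS = p_1/p_2.
Rearranging, p_2·q_2 = 2·p_1·q_1. Substituting into the budget gives p_1·q_1·(1 + 2) = I.
Demand: q_1*(p_1,p_2,I) = 1/3·I/p_1 and q_2* = 2/3·I/p_2.
At p_1=4, p_2=13, I=104: q_1* = 1/3·104/4 = 8.6667, q_2* = 5.3333.

q_1* = 8.6667, q_2* = 5.3333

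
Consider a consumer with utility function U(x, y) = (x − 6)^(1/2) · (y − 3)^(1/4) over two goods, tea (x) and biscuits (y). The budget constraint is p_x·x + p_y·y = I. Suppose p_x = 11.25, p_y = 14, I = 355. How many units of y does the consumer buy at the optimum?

This is Cobb-Douglas in (x−6, y−3): tangency gives 0.5·p_y·(y−3) = 0.25·p_x·(x−6).
After buying the subsistence bundle (6, 3), a share 2/3 of the remaining income goes to x: x* = 6 + 2/3·(I − 6p_x − 3p_y)/p_x.
Discretionary income = 355 − 6·11.25 − 3·14 = 245.5; y* = 3 + 1/3·245.5/14 = 8.8452.

y* = 8.8452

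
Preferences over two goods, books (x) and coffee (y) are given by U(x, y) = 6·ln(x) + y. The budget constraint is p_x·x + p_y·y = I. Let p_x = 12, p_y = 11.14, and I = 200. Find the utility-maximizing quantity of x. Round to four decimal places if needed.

Set MRS = p_x/p_y: (6/x)/1 = p_x/p_y.
So x*(p_x,p_y) = 6·p_y/p_x, independent of income; and y* = (I − 6·p_y)/p_y.
At the given prices: x* = 6·11.14/12 = 5.57.

x* = 5.57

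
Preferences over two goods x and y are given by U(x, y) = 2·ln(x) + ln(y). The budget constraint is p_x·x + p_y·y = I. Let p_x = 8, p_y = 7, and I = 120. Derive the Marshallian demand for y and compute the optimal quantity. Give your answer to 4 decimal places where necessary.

The MRS is 2·y/x. Set MRS = p_x/p_y.
Rearranging, p_y·y = (1/2)·p_x·x. Substituting into the budget gives p_x·x·(1 + (1/2)) = I.
Demand: x*(p_x,p_y,I) = 2/3·I/p_x and y* = 1/3·I/p_y.
At p_x=8, p_y=7, I=120: y* = 1/3·120/7 = 5.7143.

y* = 5.7143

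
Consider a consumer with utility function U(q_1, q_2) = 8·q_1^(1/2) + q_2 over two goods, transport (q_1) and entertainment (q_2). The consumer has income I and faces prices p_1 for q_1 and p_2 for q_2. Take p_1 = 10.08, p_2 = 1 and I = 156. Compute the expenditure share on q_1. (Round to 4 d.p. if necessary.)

MU_q_1 = 4/√q_1, MU_q_2 = 1. Tangency: 4/√q_1 = p_1/p_2.
Solve: √q_1 = 4·p_2/p_1, so q_1*(p_1,p_2) = (4·p_2/p_1)², and q_2* = (I − p_1·q_1*)/p_2.
Plugging in: q_1* = (4·1/10.08)² = 0.1575, q_2* = 154.4127.
Expenditure on q_1: 10.08·0.1575 = 1.5873; share = 0.0102.

share on q_1 = 0.0102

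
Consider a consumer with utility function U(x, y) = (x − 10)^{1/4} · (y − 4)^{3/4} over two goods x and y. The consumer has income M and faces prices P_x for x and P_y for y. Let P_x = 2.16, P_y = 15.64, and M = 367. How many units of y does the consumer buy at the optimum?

y* = 17.5633

MRS = (1/3)·(y−4)/(x−10). Tangency with P_x/P_y gives y−4 = 3·(P_x/P_y)·(x−10).
Substituting into the budget: x* = 10 + 0.25·(M − 10·P_x − 4·P_y)/P_x, and y* = 4 + 0.75·(…)/P_y.
Discretionary income = 367 − 10·2.16 − 4·15.64 = 282.84; y* = 4 + 0.75·282.84/15.64 = 17.5633.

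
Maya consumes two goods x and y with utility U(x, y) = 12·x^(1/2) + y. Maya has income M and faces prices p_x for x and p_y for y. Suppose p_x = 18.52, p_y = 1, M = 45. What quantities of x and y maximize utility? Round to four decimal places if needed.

x* = 0.105, y* = 43.0562

Set MRS = p_x/p_y: 6·x^(−1/2) = p_x/p_y.
Solve: √x = 6·p_y/p_x, so x*(p_x,p_y) = (6·p_y/p_x)², and y* = (M − p_x·x*)/p_y.
Plugging in: x* = (6·1/18.52)² = 0.105, y* = 43.0562.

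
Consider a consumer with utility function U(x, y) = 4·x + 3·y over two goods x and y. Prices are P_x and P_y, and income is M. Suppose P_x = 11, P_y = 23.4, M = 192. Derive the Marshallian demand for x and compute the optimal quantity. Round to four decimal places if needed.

x* = 17.4545

Perfect substitutes: compare marginal utility per dollar. 4/P_x vs 3/P_y → 0.3636 vs 0.1282.
x gives more utility per dollar, so spend all income on x: x* = M/P_x, y* = 0.
Numerically: x* = 17.4545, y* = 0.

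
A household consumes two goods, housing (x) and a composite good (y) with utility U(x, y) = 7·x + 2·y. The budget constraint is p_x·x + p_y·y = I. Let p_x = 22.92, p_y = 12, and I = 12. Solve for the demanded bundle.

Perfect substitutes: compare marginal utility per dollar. 7/p_x vs 2/p_y → 0.3054 vs 0.1667.
x gives more utility per dollar, so spend all income on x: x* = I/p_x, y* = 0.
Numerically: x* = 0.5236, y* = 0.

x* = 0.5236, y* = 0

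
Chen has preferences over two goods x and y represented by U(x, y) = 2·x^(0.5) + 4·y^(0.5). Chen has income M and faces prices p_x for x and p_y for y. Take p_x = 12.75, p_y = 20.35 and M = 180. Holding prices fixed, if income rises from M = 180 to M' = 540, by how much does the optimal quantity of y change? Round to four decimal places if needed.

Δy* = 12.6449

MU_x ∝ 2·x^(-0.5), MU_y ∝ 4·y^(-0.5), so MRS = (1/2)·(y/x)^(0.5) = p_x/p_y.
Solve for the ratio: y/x = [2·p_x/p_y]^(2).
Substitute y = (y/x)·x into the budget: x* = M/(p_x + p_y·(y/x)).
Numerically y/x = 1.570188, so x* = 180/(12.75 + 20.35·1.570188) = 4.0265 and y* = 1.570188·4.0265 = 6.3224.
At M' = 540: y* = 18.9673. Change: 18.9673 − 6.3224 = 12.6449.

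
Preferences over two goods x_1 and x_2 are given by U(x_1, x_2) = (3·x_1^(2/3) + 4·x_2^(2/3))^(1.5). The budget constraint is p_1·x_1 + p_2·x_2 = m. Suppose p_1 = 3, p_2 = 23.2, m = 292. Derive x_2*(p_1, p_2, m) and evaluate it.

x_2* = 0.4798

MRS = MU_x_1/MU_x_2 = (3/4)·(x_2/x_1)^(1/3). Set equal to p_1/p_2.
Hence x_2/x_1 = ((4/3)·p_1/p_2)^(1/(1/3)), i.e. raised to the 3 power.
Substitute x_2 = (x_2/x_1)·x_1 into the budget: x_1* = m/(p_1 + p_2·(x_2/x_1)).
Numerically x_2/x_1 = 0.005125, so x_1* = 292/(3 + 23.2·0.005125) = 93.6226 and x_2* = 0.005125·93.6226 = 0.4798.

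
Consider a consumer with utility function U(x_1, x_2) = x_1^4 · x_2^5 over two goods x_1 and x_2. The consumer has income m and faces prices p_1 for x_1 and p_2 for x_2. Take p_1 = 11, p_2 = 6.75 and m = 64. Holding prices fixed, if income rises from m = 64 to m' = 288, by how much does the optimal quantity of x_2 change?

Demand: x_1*(p_1,p_2,m) = 4/9·m/p_1 and x_2* = 5/9·m/p_2.
At p_1=11, p_2=6.75, m=64: x_2* = 5/9·64/6.75 = 5.2675.
At m' = 288: x_2* = 23.7037. Change: 23.7037 − 5.2675 = 18.4362.

Δx_2* = 18.4362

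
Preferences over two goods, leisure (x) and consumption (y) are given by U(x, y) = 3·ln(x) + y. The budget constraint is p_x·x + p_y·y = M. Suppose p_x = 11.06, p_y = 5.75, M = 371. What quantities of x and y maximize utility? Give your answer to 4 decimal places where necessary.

x* = 1.5597, y* = 61.5217

Set MRS = p_x/p_y: (3/x)/1 = p_x/p_y.
So x*(p_x,p_y) = 3·p_y/p_x, independent of income; and y* = (M − 3·p_y)/p_y.
At the given prices: x* = 3·5.75/11.06 = 1.5597, and y* = 61.5217.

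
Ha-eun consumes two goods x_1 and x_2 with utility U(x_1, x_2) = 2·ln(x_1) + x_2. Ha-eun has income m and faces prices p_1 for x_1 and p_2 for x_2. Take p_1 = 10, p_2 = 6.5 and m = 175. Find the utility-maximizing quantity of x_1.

x_1* = 1.3

Set MRS = p_1/p_2: (2/x_1)/1 = p_1/p_2.
So x_1*(p_1,p_2) = 2·p_2/p_1, independent of income; and x_2* = (m − 2·p_2)/p_2.
At the given prices: x_1* = 2·6.5/10 = 1.3.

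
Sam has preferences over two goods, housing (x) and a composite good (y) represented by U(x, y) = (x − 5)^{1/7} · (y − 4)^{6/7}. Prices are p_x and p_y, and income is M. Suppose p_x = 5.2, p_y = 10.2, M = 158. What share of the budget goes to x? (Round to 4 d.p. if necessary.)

share on x = 0.247

This is Cobb-Douglas in (x−5, y−4): tangency gives 1/7·p_y·(y−4) = 6/7·p_x·(x−5).
After buying the subsistence bundle (5, 4), a share 1/7 of the remaining income goes to x: x* = 5 + 1/7·(M − 5p_x − 4p_y)/p_x.
Discretionary income = 158 − 5·5.2 − 4·10.2 = 91.2; x* = 5 + 1/7·91.2/5.2 = 7.5055; y* = 4 + 6/7·91.2/10.2 = 11.6639.
Expenditure on x: 5.2·7.5055 = 39.0286; share = 0.247.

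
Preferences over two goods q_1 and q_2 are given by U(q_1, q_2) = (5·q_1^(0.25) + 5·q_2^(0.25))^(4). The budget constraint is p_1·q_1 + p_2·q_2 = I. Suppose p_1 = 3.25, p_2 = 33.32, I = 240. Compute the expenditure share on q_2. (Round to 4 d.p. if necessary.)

share on q_2 = 0.3152

Substitute q_2 = (q_2/q_1)·q_1 into the budget: q_1* = I/(p_1 + p_2·(q_2/q_1)).
Numerically q_2/q_1 = 0.044899, so q_1* = 240/(3.25 + 33.32·0.044899) = 50.5685 and q_2* = 0.044899·50.5685 = 2.2705.
Expenditure on q_2: 33.32·2.2705 = 75.6524; share = 0.3152.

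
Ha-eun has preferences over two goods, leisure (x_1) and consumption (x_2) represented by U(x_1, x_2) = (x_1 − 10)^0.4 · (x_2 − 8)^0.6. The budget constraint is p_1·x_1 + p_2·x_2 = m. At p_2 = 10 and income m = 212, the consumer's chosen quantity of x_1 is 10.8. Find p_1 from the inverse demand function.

Let x_1' = x_1−10, x_2' = x_2−8. MRS = (2/3)·x_2'/x_1' = p_1/p_2.
After buying the subsistence bundle (10, 8), a share 0.4 of the remaining income goes to x_1: x_1* = 10 + 0.4·(m − 10p_1 − 8p_2)/p_1.
Set x_1* = 10.8 in the demand function and solve for p_1: p_1 = 11.

p_1 = 11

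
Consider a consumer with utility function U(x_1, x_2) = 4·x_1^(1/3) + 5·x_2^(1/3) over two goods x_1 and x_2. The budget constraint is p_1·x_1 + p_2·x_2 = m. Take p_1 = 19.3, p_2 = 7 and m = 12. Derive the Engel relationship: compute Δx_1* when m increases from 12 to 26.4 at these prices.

From the CES first-order condition, (4/5)·(x_2/x_1)^(2/3) = p_1/p_2.
Hence x_2/x_1 = ((5/4)·p_1/p_2)^(1/(2/3)), i.e. raised to the 1.5 power.
With the ratio pinned down, the budget gives x_1* = m/(p_1 + p_2·(x_2/x_1)) and x_2* = (x_2/x_1)·x_1*.
Numerically x_2/x_1 = 6.398143, so x_1* = 12/(19.3 + 7·6.398143) = 0.1872.
At m' = 26.4: x_1* = 0.4119. Change: 0.4119 − 0.1872 = 0.2247.

Δx_1* = 0.2247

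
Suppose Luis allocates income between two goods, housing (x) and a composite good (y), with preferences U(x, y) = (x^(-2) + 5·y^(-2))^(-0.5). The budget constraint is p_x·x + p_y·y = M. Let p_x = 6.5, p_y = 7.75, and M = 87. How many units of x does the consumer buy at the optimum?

MRS = MU_x/MU_y = (1/5)·(y/x)^(3). Set equal to p_x/p_y.
Hence y/x = (5·p_x/p_y)^(1/(3)), i.e. raised to the 1/3 power.
With the ratio pinned down, the budget gives x* = M/(p_x + p_y·(y/x)) and y* = (y/x)·x*.
Numerically y/x = 1.612602, so x* = 87/(6.5 + 7.75·1.612602) = 4.5795.

x* = 4.5795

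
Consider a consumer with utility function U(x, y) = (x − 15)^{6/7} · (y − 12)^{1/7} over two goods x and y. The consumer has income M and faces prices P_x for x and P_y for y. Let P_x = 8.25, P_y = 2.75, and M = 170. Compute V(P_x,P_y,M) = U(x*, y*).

Let x' = x−15, y' = y−12. MRS = 6·y'/x' = P_x/P_y.
After buying the subsistence bundle (15, 12), a share 6/7 of the remaining income goes to x: x* = 15 + 6/7·(M − 15P_x − 12P_y)/P_x.
Discretionary income = 170 − 15·8.25 − 12·2.75 = 13.25; x* = 15 + 6/7·13.25/8.25 = 16.3766; y* = 12 + 1/7·13.25/2.75 = 12.6883.
Utility at the optimum: U(16.3766, 12.6883) = 1.2468.

V = 1.2468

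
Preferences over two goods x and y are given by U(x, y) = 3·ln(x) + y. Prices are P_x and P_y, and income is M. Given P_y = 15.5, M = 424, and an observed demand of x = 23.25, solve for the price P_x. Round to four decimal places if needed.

P_x = 2

MU_x = 3/x, MU_y = 1. Tangency: 3/x = P_x/P_y.
So x*(P_x,P_y) = 3·P_y/P_x, independent of income; and y* = (M − 3·P_y)/P_y.
Set x* = 23.25 in the demand function and solve for P_x: P_x = 2.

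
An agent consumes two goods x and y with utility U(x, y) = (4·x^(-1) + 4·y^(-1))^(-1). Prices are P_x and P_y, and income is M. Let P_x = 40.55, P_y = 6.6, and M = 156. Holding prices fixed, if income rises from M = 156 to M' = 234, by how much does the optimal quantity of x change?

Substitute y = (y/x)·x into the budget: x* = M/(P_x + P_y·(y/x)).
Numerically y/x = 2.478697, so x* = 156/(40.55 + 6.6·2.478697) = 2.7412.
At M' = 234: x* = 4.1118. Change: 4.1118 − 2.7412 = 1.3706.

Δx* = 1.3706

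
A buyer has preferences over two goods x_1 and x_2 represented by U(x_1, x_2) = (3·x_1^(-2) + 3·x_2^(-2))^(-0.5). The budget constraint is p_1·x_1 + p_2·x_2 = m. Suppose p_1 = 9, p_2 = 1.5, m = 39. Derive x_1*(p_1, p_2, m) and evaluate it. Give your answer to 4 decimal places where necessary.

MRS = MU_x_1/MU_x_2 = (x_2/x_1)^(3). Set equal to p_1/p_2.
Solve for the ratio: x_2/x_1 = [p_1/p_2]^(1/3).
Substitute x_2 = (x_2/x_1)·x_1 into the budget: x_1* = m/(p_1 + p_2·(x_2/x_1)).
Numerically x_2/x_1 = 1.817121, so x_1* = 39/(9 + 1.5·1.817121) = 3.326.

x_1* = 3.326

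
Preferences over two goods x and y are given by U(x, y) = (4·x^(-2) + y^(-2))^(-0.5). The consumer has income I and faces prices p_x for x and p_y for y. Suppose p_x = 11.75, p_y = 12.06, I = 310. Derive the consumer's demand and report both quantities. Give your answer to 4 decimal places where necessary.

From the CES first-order condition, 4·(y/x)^(3) = p_x/p_y.
Hence y/x = ((1/4)·p_x/p_y)^(1/(3)), i.e. raised to the 1/3 power.
With the ratio pinned down, the budget gives x* = I/(p_x + p_y·(y/x)) and y* = (y/x)·x*.
Numerically y/x = 0.624516, so x* = 310/(11.75 + 12.06·0.624516) = 16.0775 and y* = 0.624516·16.0775 = 10.0406.

x* = 16.0775, y* = 10.0406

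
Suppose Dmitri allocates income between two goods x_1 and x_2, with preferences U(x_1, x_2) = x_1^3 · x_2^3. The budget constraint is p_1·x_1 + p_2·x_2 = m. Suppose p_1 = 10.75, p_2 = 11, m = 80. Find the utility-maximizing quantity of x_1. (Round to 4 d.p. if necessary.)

Tangency: MRS = x_2/x_1 = p_1/p_2.
Rearranging, p_2·x_2 = p_1·x_1. Substituting into the budget gives p_1·x_1·(1 + 1) = m.
Demand: x_1*(p_1,p_2,m) = 0.5·m/p_1 and x_2* = 0.5·m/p_2.
At p_1=10.75, p_2=11, m=80: x_1* = 0.5·80/10.75 = 3.7209.

x_1* = 3.7209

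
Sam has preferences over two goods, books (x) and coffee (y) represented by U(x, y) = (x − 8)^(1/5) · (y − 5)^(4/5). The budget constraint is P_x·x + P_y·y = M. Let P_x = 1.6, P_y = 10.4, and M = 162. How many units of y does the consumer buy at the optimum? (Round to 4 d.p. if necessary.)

This is Cobb-Douglas in (x−8, y−5): tangency gives 0.2·P_y·(y−5) = 0.8·P_x·(x−8).
After buying the subsistence bundle (8, 5), a share 0.2 of the remaining income goes to x: x* = 8 + 0.2·(M − 8P_x − 5P_y)/P_x.
Discretionary income = 162 − 8·1.6 − 5·10.4 = 97.2; y* = 5 + 0.8·97.2/10.4 = 12.4769.

y* = 12.4769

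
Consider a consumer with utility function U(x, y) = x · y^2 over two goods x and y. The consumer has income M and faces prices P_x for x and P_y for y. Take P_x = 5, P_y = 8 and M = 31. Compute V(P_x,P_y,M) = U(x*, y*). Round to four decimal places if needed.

The MRS is (1/2)·y/x. Set MRS = P_x/P_y.
Rearranging, P_y·y = 2·P_x·x. Substituting into the budget gives P_x·x·(1 + 2) = M.
Demand: x*(P_x,P_y,M) = 1/3·M/P_x and y* = 2/3·M/P_y.
At P_x=5, P_y=8, M=31: x* = 1/3·31/5 = 2.0667, y* = 2.5833.
Utility at the optimum: U(2.0667, 2.5833) = 13.7921.

V = 13.7921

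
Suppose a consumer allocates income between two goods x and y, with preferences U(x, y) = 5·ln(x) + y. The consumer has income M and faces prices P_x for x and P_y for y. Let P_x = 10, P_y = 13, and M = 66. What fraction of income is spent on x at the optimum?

MU_x = 5/x, MU_y = 1. Tangency: 5/x = P_x/P_y.
So x*(P_x,P_y) = 5·P_y/P_x, independent of income; and y* = (M − 5·P_y)/P_y.
At the given prices: x* = 5·13/10 = 6.5, and y* = 0.0769.
Expenditure on x: 10·6.5 = 65; share = 0.9848.

share on x = 0.9848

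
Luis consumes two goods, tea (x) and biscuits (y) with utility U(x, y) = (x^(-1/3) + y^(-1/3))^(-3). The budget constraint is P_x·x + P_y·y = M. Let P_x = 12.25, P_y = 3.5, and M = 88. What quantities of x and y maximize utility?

x* = 4.1497, y* = 10.6187

MU_x ∝ x^(-4/3), MU_y ∝ y^(-4/3), so MRS = (y/x)^(4/3) = P_x/P_y.
Hence y/x = (P_x/P_y)^(1/(4/3)), i.e. raised to the 0.75 power.
With the ratio pinned down, the budget gives x* = M/(P_x + P_y·(y/x)) and y* = (y/x)·x*.
Numerically y/x = 2.558887, so x* = 88/(12.25 + 3.5·2.558887) = 4.1497 and y* = 2.558887·4.1497 = 10.6187.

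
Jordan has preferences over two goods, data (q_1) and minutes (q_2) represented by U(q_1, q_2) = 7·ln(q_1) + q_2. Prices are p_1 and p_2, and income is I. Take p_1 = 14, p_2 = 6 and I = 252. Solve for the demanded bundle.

q_1* = 3, q_2* = 35

MU_q_1 = 7/q_1, MU_q_2 = 1. Tangency: 7/q_1 = p_1/p_2.
So q_1*(p_1,p_2) = 7·p_2/p_1, independent of income; and q_2* = (I − 7·p_2)/p_2.
At the given prices: q_1* = 7·6/14 = 3, and q_2* = 35.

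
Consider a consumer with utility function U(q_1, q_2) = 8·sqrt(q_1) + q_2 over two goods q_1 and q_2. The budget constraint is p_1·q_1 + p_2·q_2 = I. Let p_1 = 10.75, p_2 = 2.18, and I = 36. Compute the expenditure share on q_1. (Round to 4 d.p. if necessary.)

Plugging in: q_1* = (4·2.18/10.75)² = 0.658, q_2* = 13.2691.
Expenditure on q_1: 10.75·0.658 = 7.0733; share = 0.1965.

share on q_1 = 0.1965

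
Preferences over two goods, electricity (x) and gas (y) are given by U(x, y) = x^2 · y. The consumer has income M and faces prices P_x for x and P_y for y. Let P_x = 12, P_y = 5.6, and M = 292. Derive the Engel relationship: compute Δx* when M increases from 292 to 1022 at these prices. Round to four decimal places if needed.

The MRS is 2·y/x. Set MRS = P_x/P_y.
So 2·P_y·y = P_x·x; combined with the budget, a share 2/3 of income goes to x.
Demand: x*(P_x,P_y,M) = 2/3·M/P_x and y* = 1/3·M/P_y.
At P_x=12, P_y=5.6, M=292: x* = 2/3·292/12 = 16.2222.
At M' = 1022: x* = 56.7778. Change: 56.7778 − 16.2222 = 40.5556.

Δx* = 40.5556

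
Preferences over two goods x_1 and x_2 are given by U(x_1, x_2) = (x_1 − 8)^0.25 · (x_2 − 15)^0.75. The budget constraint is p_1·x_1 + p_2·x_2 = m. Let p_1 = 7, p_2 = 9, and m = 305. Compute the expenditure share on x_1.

This is Cobb-Douglas in (x_1−8, x_2−15): tangency gives 0.25·p_2·(x_2−15) = 0.75·p_1·(x_1−8).
After buying the subsistence bundle (8, 15), a share 0.25 of the remaining income goes to x_1: x_1* = 8 + 0.25·(m − 8p_1 − 15p_2)/p_1.
Discretionary income = 305 − 8·7 − 15·9 = 114; x_1* = 8 + 0.25·114/7 = 12.0714; x_2* = 15 + 0.75·114/9 = 24.5.
Expenditure on x_1: 7·12.0714 = 84.5; share = 0.277.

share on x_1 = 0.277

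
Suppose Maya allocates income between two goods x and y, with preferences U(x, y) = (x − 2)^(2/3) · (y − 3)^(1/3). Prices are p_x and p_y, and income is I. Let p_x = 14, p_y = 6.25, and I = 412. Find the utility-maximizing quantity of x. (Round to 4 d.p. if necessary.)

x* = 19.3929

MRS = 2·(y−3)/(x−2). Tangency with p_x/p_y gives y−3 = (1/2)·(p_x/p_y)·(x−2).
After buying the subsistence bundle (2, 3), a share 2/3 of the remaining income goes to x: x* = 2 + 2/3·(I − 2p_x − 3p_y)/p_x.
Discretionary income = 412 − 2·14 − 3·6.25 = 365.25; x* = 2 + 2/3·365.25/14 = 19.3929.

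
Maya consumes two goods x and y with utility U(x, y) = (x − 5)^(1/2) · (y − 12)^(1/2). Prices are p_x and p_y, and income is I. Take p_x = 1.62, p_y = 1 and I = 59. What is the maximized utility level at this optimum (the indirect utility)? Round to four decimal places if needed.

V = 15.2814

After buying the subsistence bundle (5, 12), a share 0.5 of the remaining income goes to x: x* = 5 + 0.5·(I − 5p_x − 12p_y)/p_x.
Discretionary income = 59 − 5·1.62 − 12·1 = 38.9; x* = 5 + 0.5·38.9/1.62 = 17.0062; y* = 12 + 0.5·38.9/1 = 31.45.
Utility at the optimum: U(17.0062, 31.45) = 15.2814.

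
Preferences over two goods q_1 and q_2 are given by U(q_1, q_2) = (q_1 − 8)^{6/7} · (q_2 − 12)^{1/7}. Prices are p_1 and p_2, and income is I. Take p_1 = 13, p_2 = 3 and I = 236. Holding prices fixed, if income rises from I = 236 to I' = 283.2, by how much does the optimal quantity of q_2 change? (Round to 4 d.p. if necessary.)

Δq_2* = 2.2476

Let q_1' = q_1−8, q_2' = q_2−12. MRS = 6·q_2'/q_1' = p_1/p_2.
After buying the subsistence bundle (8, 12), a share 6/7 of the remaining income goes to q_1: q_1* = 8 + 6/7·(I − 8p_1 − 12p_2)/p_1.
Discretionary income = 236 − 8·13 − 12·3 = 96; q_2* = 12 + 1/7·96/3 = 16.5714.
At I' = 283.2: q_2* = 18.819. Change: 18.819 − 16.5714 = 2.2476.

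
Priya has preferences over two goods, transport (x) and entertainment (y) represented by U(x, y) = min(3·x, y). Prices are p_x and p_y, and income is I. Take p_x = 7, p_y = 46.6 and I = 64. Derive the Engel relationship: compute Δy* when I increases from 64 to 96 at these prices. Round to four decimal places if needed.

Δy* = 0.654

With perfect complements, no substitution: consume in ratio x:y = 1:3.
Budget: p_x·x + p_y·3·x = I, so (p_x + 3·p_y)·x = I.
Demand: x*(p_x,p_y,I) = I/(p_x + 3·p_y), y* = 3·I/(p_x + 3·p_y).
Here 7 + 3·46.6 = 146.8, giving y* = 1.3079.
At I' = 96: y* = 1.9619. Change: 1.9619 − 1.3079 = 0.654.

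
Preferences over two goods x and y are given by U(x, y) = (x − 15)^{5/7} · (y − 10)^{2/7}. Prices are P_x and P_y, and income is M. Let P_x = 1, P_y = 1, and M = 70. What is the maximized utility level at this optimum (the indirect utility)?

Substituting into the budget: x* = 15 + 5/7·(M − 15·P_x − 10·P_y)/P_x, and y* = 10 + 2/7·(…)/P_y.
Discretionary income = 70 − 15·1 − 10·1 = 45; x* = 15 + 5/7·45/1 = 47.1429; y* = 10 + 2/7·45/1 = 22.8571.
Utility at the optimum: U(47.1429, 22.8571) = 24.7393.

V = 24.7393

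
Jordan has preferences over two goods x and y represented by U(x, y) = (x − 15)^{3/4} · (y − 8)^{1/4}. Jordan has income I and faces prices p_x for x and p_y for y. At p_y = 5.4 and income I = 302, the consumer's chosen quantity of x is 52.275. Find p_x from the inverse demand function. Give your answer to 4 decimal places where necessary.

p_x = 4

MRS = 3·(y−8)/(x−15). Tangency with p_x/p_y gives y−8 = (1/3)·(p_x/p_y)·(x−15).
Substituting into the budget: x* = 15 + 0.75·(I − 15·p_x − 8·p_y)/p_x, and y* = 8 + 0.25·(…)/p_y.
Set x* = 52.275 in the demand function and solve for p_x: p_x = 4.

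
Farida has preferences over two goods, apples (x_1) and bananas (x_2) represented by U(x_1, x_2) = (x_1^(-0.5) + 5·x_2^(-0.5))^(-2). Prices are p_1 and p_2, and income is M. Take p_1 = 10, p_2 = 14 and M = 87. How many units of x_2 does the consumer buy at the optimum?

x_2* = 4.7593

Numerically x_2/x_1 = 2.336476, so x_1* = 87/(10 + 14·2.336476) = 2.037 and x_2* = 2.336476·2.037 = 4.7593.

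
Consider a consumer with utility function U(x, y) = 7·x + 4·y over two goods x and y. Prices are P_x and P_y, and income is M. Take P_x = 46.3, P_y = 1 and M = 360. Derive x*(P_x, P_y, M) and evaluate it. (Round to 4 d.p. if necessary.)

x* = 0

Perfect substitutes: compare marginal utility per dollar. 7/P_x vs 4/P_y → 0.1512 vs 4.
y gives more utility per dollar, so spend all income on y: y* = M/P_y, x* = 0.
Numerically: x* = 0, y* = 360.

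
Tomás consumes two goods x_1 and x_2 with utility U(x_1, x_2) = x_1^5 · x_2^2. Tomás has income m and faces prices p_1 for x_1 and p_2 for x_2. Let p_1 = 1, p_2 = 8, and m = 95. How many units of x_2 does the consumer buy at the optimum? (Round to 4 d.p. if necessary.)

x_2* = 3.3929

MU_x_1/MU_x_2 = (5·x_2)/(2·x_1); tangency sets this equal to p_1/p_2.
Rearranging, p_2·x_2 = (2/5)·p_1·x_1. Substituting into the budget gives p_1·x_1·(1 + (2/5)) = m.
Demand: x_1*(p_1,p_2,m) = 5/7·m/p_1 and x_2* = 2/7·m/p_2.
At p_1=1, p_2=8, m=95: x_2* = 2/7·95/8 = 3.3929.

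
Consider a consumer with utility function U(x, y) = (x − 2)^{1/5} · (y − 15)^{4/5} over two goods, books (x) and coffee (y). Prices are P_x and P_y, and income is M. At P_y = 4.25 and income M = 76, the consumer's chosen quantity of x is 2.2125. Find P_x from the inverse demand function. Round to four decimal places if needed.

P_x = 4

Let x' = x−2, y' = y−15. MRS = (1/4)·y'/x' = P_x/P_y.
After buying the subsistence bundle (2, 15), a share 0.2 of the remaining income goes to x: x* = 2 + 0.2·(M − 2P_x − 15P_y)/P_x.
Set x* = 2.2125 in the demand function and solve for P_x: P_x = 4.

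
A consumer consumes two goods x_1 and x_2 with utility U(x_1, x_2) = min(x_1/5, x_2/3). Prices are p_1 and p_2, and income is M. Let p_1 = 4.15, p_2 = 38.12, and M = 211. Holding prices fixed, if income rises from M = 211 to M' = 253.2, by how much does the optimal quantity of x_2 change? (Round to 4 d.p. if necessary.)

Δx_2* = 0.937

With perfect complements, no substitution: consume in ratio x_1:x_2 = 5:3.
Budget: p_1·x_1 + p_2·(3/5)·x_1 = M, so (5·p_1 + 3·p_2)·x_1 = 5·M.
Demand: x_1*(p_1,p_2,M) = 5·M/(5·p_1 + 3·p_2), x_2* = 3·M/(5·p_1 + 3·p_2).
Here 5·4.15 + 3·38.12 = 135.11, giving x_2* = 4.6851.
At M' = 253.2: x_2* = 5.6221. Change: 5.6221 − 4.6851 = 0.937.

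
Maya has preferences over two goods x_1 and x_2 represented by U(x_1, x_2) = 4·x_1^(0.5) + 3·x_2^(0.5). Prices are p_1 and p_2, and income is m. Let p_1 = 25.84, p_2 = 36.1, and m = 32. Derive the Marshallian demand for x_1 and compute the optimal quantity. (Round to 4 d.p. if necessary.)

x_1* = 0.8829

MRS = MU_x_1/MU_x_2 = (4/3)·(x_2/x_1)^(0.5). Set equal to p_1/p_2.
Solve for the ratio: x_2/x_1 = [(3/4)·p_1/p_2]^(2).
Substitute x_2 = (x_2/x_1)·x_1 into the budget: x_1* = m/(p_1 + p_2·(x_2/x_1)).
Numerically x_2/x_1 = 0.288199, so x_1* = 32/(25.84 + 36.1·0.288199) = 0.8829.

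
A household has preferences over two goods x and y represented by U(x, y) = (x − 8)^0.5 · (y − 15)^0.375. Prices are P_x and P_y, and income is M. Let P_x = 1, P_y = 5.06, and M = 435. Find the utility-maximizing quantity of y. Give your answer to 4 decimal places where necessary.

y* = 44.7374

MRS = (4/3)·(y−15)/(x−8). Tangency with P_x/P_y gives y−15 = (3/4)·(P_x/P_y)·(x−8).
After buying the subsistence bundle (8, 15), a share 4/7 of the remaining income goes to x: x* = 8 + 4/7·(M − 8P_x − 15P_y)/P_x.
Discretionary income = 435 − 8·1 − 15·5.06 = 351.1; y* = 15 + 3/7·351.1/5.06 = 44.7374.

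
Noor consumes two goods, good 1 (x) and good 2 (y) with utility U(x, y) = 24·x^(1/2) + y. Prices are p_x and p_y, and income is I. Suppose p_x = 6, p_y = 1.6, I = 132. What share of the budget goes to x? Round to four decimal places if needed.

Utility is quasi-linear in y; the FOC for x is 12/√x = p_x/p_y.
Solve: √x = 12·p_y/p_x, so x*(p_x,p_y) = (12·p_y/p_x)², and y* = (I − p_x·x*)/p_y.
Plugging in: x* = (12·1.6/6)² = 10.24, y* = 44.1.
Expenditure on x: 6·10.24 = 61.44; share = 0.4655.

share on x = 0.4655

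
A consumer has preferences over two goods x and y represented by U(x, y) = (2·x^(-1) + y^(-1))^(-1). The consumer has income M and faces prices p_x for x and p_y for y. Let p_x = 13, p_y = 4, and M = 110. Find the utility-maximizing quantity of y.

y* = 7.7475

From the CES first-order condition, 2·(y/x)^(2) = p_x/p_y.
Hence y/x = ((1/2)·p_x/p_y)^(1/(2)), i.e. raised to the 0.5 power.
Substitute y = (y/x)·x into the budget: x* = M/(p_x + p_y·(y/x)).
Numerically y/x = 1.274755, so x* = 110/(13 + 4·1.274755) = 6.0777 and y* = 1.274755·6.0777 = 7.7475.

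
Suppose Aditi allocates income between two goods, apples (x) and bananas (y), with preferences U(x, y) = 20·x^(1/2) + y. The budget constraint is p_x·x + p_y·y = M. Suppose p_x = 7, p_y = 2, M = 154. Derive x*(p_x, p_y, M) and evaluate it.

x* = 8.1633

Utility is quasi-linear in y; the FOC for x is 10/√x = p_x/p_y.
Solve: √x = 10·p_y/p_x, so x*(p_x,p_y) = (10·p_y/p_x)², and y* = (M − p_x·x*)/p_y.
Plugging in: x* = (10·2/7)² = 8.1633.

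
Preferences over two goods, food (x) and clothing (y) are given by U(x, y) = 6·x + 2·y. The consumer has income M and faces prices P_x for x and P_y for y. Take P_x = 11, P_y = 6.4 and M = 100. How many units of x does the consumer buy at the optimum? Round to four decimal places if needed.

Perfect substitutes: compare marginal utility per dollar. 6/P_x vs 2/P_y → 0.5455 vs 0.3125.
x gives more utility per dollar, so spend all income on x: x* = M/P_x, y* = 0.
Numerically: x* = 9.0909, y* = 0.

x* = 9.0909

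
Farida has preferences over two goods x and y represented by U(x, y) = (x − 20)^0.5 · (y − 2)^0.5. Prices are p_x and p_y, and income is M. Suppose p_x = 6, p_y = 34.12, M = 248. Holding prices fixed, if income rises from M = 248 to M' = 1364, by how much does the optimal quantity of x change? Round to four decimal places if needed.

This is Cobb-Douglas in (x−20, y−2): tangency gives 0.5·p_y·(y−2) = 0.5·p_x·(x−20).
After buying the subsistence bundle (20, 2), a share 0.5 of the remaining income goes to x: x* = 20 + 0.5·(M − 20p_x − 2p_y)/p_x.
Discretionary income = 248 − 20·6 − 2·34.12 = 59.76; x* = 20 + 0.5·59.76/6 = 24.98.
At M' = 1364: x* = 117.98. Change: 117.98 − 24.98 = 93.

Δx* = 93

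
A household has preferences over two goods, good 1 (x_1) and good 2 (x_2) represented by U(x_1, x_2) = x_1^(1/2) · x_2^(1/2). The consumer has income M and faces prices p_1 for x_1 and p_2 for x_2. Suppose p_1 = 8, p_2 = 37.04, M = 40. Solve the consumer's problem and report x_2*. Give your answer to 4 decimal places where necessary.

At p_1=8, p_2=37.04, M=40: x_2* = 0.5·40/37.04 = 0.54.

x_2* = 0.54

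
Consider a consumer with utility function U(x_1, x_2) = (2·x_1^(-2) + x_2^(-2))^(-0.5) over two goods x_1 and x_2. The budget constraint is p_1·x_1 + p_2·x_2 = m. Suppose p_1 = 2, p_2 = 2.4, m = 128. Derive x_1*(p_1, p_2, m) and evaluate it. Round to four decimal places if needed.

x_1* = 33.7503

With the ratio pinned down, the budget gives x_1* = m/(p_1 + p_2·(x_2/x_1)) and x_2* = (x_2/x_1)·x_1*.
Numerically x_2/x_1 = 0.746901, so x_1* = 128/(2 + 2.4·0.746901) = 33.7503.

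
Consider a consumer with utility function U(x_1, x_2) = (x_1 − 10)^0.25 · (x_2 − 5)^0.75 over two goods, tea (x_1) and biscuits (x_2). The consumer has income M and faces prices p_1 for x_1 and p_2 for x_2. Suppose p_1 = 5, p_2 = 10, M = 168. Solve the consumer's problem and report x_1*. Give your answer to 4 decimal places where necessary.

x_1* = 13.4

This is Cobb-Douglas in (x_1−10, x_2−5): tangency gives 0.25·p_2·(x_2−5) = 0.75·p_1·(x_1−10).
After buying the subsistence bundle (10, 5), a share 0.25 of the remaining income goes to x_1: x_1* = 10 + 0.25·(M − 10p_1 − 5p_2)/p_1.
Discretionary income = 168 − 10·5 − 5·10 = 68; x_1* = 10 + 0.25·68/5 = 13.4.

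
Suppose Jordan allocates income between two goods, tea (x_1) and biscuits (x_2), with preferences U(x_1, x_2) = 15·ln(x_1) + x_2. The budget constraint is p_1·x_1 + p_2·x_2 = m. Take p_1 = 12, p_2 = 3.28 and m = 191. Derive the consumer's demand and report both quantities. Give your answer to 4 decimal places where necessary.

x_1* = 4.1, x_2* = 43.2317

MU_x_1 = 15/x_1, MU_x_2 = 1. Tangency: 15/x_1 = p_1/p_2.
So x_1*(p_1,p_2) = 15·p_2/p_1, independent of income; and x_2* = (m − 15·p_2)/p_2.
At the given prices: x_1* = 15·3.28/12 = 4.1, and x_2* = 43.2317.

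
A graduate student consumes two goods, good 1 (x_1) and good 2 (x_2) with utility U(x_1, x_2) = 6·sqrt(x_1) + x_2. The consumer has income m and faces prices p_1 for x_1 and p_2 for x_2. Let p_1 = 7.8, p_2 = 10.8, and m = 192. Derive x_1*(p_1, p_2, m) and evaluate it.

Set MRS = p_1/p_2: 3·x_1^(−1/2) = p_1/p_2.
Solve: √x_1 = 3·p_2/p_1, so x_1*(p_1,p_2) = (3·p_2/p_1)², and x_2* = (m − p_1·x_1*)/p_2.
Plugging in: x_1* = (3·10.8/7.8)² = 17.2544.

x_1* = 17.2544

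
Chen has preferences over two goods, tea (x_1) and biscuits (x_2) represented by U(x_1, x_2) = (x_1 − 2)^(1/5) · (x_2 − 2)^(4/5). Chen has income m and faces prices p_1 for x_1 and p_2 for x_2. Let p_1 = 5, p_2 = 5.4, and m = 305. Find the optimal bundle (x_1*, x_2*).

Substituting into the budget: x_1* = 2 + 0.2·(m − 2·p_1 − 2·p_2)/p_1, and x_2* = 2 + 0.8·(…)/p_2.
Discretionary income = 305 − 2·5 − 2·5.4 = 284.2; x_1* = 2 + 0.2·284.2/5 = 13.368; x_2* = 2 + 0.8·284.2/5.4 = 44.1037.

x_1* = 13.368, x_2* = 44.1037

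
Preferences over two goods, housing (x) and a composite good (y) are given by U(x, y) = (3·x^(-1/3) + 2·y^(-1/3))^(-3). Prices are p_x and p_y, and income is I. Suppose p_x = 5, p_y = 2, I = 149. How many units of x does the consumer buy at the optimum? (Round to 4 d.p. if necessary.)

x* = 18.7806

From the CES first-order condition, (3/2)·(y/x)^(4/3) = p_x/p_y.
Solve for the ratio: y/x = [(2/3)·p_x/p_y]^(0.75).
Substitute y = (y/x)·x into the budget: x* = I/(p_x + p_y·(y/x)).
Numerically y/x = 1.466853, so x* = 149/(5 + 2·1.466853) = 18.7806.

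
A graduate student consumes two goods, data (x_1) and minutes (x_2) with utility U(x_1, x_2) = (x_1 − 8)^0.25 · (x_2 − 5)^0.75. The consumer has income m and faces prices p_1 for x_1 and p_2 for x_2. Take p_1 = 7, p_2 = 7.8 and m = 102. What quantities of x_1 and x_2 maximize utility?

This is Cobb-Douglas in (x_1−8, x_2−5): tangency gives 0.25·p_2·(x_2−5) = 0.75·p_1·(x_1−8).
After buying the subsistence bundle (8, 5), a share 0.25 of the remaining income goes to x_1: x_1* = 8 + 0.25·(m − 8p_1 − 5p_2)/p_1.
Discretionary income = 102 − 8·7 − 5·7.8 = 7; x_1* = 8 + 0.25·7/7 = 8.25; x_2* = 5 + 0.75·7/7.8 = 5.6731.

x_1* = 8.25, x_2* = 5.6731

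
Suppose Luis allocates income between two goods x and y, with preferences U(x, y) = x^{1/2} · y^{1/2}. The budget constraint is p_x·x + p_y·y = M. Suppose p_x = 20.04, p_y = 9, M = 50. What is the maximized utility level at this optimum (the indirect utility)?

V = 1.8615

Tangency: MRS = y/x = p_x/p_y.
Rearranging, p_y·y = p_x·x. Substituting into the budget gives p_x·x·(1 + 1) = M.
Demand: x*(p_x,p_y,M) = 0.5·M/p_x and y* = 0.5·M/p_y.
At p_x=20.04, p_y=9, M=50: x* = 0.5·50/20.04 = 1.2475, y* = 2.7778.
Utility at the optimum: U(1.2475, 2.7778) = 1.8615.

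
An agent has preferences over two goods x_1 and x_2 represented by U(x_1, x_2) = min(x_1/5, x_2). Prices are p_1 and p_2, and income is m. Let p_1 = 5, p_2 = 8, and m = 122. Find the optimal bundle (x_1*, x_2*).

Leontief preferences: the optimum is at the kink where x_1/5 = x_2/1, i.e. x_2 = (1/5)·x_1.
Budget: p_1·x_1 + p_2·(1/5)·x_1 = m, so (5·p_1 + p_2)·x_1 = 5·m.
Demand: x_1*(p_1,p_2,m) = 5·m/(5·p_1 + p_2), x_2* = m/(5·p_1 + p_2).
Here 5·5 + 8 = 33, giving x_1* = 18.4848 and x_2* = 3.697.

x_1* = 18.4848, x_2* = 3.697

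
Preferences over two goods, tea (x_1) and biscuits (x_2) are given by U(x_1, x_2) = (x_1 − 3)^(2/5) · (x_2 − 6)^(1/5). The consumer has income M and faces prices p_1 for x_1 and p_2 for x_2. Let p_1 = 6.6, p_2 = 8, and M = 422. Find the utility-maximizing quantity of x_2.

Let x_1' = x_1−3, x_2' = x_2−6. MRS = 2·x_2'/x_1' = p_1/p_2.
After buying the subsistence bundle (3, 6), a share 2/3 of the remaining income goes to x_1: x_1* = 3 + 2/3·(M − 3p_1 − 6p_2)/p_1.
Discretionary income = 422 − 3·6.6 − 6·8 = 354.2; x_2* = 6 + 1/3·354.2/8 = 20.7583.

x_2* = 20.7583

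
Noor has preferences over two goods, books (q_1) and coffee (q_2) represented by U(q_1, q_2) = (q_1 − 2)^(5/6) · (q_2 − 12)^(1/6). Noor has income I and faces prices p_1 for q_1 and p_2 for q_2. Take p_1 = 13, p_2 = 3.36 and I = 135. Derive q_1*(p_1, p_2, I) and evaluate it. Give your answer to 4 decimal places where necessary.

q_1* = 6.4026

This is Cobb-Douglas in (q_1−2, q_2−12): tangency gives 5/6·p_2·(q_2−12) = 1/6·p_1·(q_1−2).
After buying the subsistence bundle (2, 12), a share 5/6 of the remaining income goes to q_1: q_1* = 2 + 5/6·(I − 2p_1 − 12p_2)/p_1.
Discretionary income = 135 − 2·13 − 12·3.36 = 68.68; q_1* = 2 + 5/6·68.68/13 = 6.4026.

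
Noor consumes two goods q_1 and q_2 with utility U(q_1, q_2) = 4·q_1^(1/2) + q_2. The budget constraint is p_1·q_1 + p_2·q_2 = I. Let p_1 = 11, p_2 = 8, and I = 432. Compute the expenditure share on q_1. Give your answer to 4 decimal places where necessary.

share on q_1 = 0.0539

Set MRS = p_1/p_2: 2·q_1^(−1/2) = p_1/p_2.
Solve: √q_1 = 2·p_2/p_1, so q_1*(p_1,p_2) = (2·p_2/p_1)², and q_2* = (I − p_1·q_1*)/p_2.
Plugging in: q_1* = (2·8/11)² = 2.1157, q_2* = 51.0909.
Expenditure on q_1: 11·2.1157 = 23.2727; share = 0.0539.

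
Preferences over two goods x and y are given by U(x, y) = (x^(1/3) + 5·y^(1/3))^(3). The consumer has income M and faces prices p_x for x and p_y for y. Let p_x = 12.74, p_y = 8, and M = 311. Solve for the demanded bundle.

MU_x ∝ x^(-2/3), MU_y ∝ 5·y^(-2/3), so MRS = (1/5)·(y/x)^(2/3) = p_x/p_y.
Hence y/x = (5·p_x/p_y)^(1/(2/3)), i.e. raised to the 1.5 power.
With the ratio pinned down, the budget gives x* = M/(p_x + p_y·(y/x)) and y* = (y/x)·x*.
Numerically y/x = 22.468505, so x* = 311/(12.74 + 8·22.468505) = 1.6157 and y* = 22.468505·1.6157 = 36.302.

x* = 1.6157, y* = 36.302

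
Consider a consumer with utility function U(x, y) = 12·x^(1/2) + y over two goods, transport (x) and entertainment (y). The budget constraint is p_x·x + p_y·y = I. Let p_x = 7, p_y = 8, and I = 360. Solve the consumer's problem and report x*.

Set MRS = p_x/p_y: 6·x^(−1/2) = p_x/p_y.
Thus x* = (6·p_y/p_x)² — independent of I — with the rest of income spent on y.
Plugging in: x* = (6·8/7)² = 47.0204.

x* = 47.0204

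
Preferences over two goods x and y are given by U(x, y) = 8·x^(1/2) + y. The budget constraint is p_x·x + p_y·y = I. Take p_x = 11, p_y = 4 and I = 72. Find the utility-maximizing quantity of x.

MU_x = 4/√x, MU_y = 1. Tangency: 4/√x = p_x/p_y.
Solve: √x = 4·p_y/p_x, so x*(p_x,p_y) = (4·p_y/p_x)², and y* = (I − p_x·x*)/p_y.
Plugging in: x* = (4·4/11)² = 2.1157.

x* = 2.1157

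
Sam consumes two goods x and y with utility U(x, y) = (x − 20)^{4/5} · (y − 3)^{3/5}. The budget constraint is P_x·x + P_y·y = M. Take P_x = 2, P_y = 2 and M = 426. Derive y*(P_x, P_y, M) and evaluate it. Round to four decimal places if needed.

MRS = (4/3)·(y−3)/(x−20). Tangency with P_x/P_y gives y−3 = (3/4)·(P_x/P_y)·(x−20).
Substituting into the budget: x* = 20 + 4/7·(M − 20·P_x − 3·P_y)/P_x, and y* = 3 + 3/7·(…)/P_y.
Discretionary income = 426 − 20·2 − 3·2 = 380; y* = 3 + 3/7·380/2 = 84.4286.

y* = 84.4286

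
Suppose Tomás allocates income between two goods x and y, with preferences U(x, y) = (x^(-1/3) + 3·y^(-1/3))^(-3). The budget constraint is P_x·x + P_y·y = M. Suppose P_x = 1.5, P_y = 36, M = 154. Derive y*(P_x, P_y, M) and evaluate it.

y* = 3.5702

MRS = MU_x/MU_y = (1/3)·(y/x)^(4/3). Set equal to P_x/P_y.
Hence y/x = (3·P_x/P_y)^(1/(4/3)), i.e. raised to the 0.75 power.
With the ratio pinned down, the budget gives x* = M/(P_x + P_y·(y/x)) and y* = (y/x)·x*.
Numerically y/x = 0.210224, so x* = 154/(1.5 + 36·0.210224) = 16.9827 and y* = 0.210224·16.9827 = 3.5702.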